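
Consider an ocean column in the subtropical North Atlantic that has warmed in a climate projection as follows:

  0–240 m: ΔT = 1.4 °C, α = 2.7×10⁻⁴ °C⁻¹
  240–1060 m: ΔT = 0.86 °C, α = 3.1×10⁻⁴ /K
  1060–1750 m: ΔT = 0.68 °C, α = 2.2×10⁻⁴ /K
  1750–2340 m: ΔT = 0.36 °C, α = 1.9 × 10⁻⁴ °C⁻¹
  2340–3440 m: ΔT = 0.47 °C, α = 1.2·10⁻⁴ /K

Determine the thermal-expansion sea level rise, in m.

about 0.515 m

0–240 m: 1.4 × 2.7×10⁻⁴ × 240 = 0.09072 m
240–1060 m: 3.1×10⁻⁴ × 820 × 0.86 = 0.218612 m
Layer 3: 2.2×10⁻⁴ × 0.68 × 690 = 0.103224 m
Layer 4: 0.36 × 590 × 1.9×10⁻⁴ = 0.040356 m
2340–3440 m: 1100 × 1.2×10⁻⁴ × 0.47 = 0.06204 m
Δh = 0.09072 + 0.218612 + 0.103224 + 0.040356 + 0.06204 = 0.514952 m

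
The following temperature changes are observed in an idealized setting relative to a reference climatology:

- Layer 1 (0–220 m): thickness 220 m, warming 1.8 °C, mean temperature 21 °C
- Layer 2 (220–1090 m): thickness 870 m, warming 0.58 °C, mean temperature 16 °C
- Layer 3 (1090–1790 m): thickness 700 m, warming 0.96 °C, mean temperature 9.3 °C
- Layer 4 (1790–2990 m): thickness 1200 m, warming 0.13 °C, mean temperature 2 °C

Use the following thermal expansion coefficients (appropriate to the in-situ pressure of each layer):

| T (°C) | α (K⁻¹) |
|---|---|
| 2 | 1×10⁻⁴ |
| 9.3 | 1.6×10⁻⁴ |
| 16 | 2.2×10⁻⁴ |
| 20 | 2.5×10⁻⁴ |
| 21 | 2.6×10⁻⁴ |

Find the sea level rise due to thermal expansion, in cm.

Layer 1 at 21 °C → α = 2.6×10⁻⁴ K⁻¹
Layer 2 at 16 °C → α = 2.2×10⁻⁴ K⁻¹
Layer 3 at 9.3 °C → α = 1.6×10⁻⁴ K⁻¹
Layer 4 at 2 °C → α = 1×10⁻⁴ K⁻¹
0–220 m: 1.8 × 220 × 2.6×10⁻⁴ = 0.10296 m
0.58 × 870 × 2.2×10⁻⁴ = 0.111012 m
1090–1790 m: 0.96 × 700 × 1.6×10⁻⁴ = 0.10752 m
1790–2990 m: 1×10⁻⁴ × 1200 × 0.13 = 0.01560 m
Δh = 0.10296 + 0.111012 + 0.10752 + 0.01560 = 0.337092 m ≈ 33.7 cm

Δh = 33.7 cm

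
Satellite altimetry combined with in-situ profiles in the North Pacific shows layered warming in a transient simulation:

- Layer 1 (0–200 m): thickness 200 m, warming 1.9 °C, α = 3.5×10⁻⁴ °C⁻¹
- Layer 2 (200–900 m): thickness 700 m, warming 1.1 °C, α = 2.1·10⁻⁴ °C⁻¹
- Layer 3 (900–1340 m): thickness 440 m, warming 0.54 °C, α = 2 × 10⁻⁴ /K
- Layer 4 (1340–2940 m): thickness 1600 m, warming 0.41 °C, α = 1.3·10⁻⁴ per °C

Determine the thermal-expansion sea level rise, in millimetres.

1.9 × 200 × 3.5×10⁻⁴ = 0.13300 m
200–900 m: 1.1 × 2.1×10⁻⁴ × 700 = 0.16170 m
900–1340 m: 0.54 × 440 × 2×10⁻⁴ = 0.04752 m
1340–2940 m: 1.3×10⁻⁴ × 0.41 × 1600 = 0.08528 m
Δh = 0.13300 + 0.16170 + 0.04752 + 0.08528 = 0.42750 m

Δh = 430 mm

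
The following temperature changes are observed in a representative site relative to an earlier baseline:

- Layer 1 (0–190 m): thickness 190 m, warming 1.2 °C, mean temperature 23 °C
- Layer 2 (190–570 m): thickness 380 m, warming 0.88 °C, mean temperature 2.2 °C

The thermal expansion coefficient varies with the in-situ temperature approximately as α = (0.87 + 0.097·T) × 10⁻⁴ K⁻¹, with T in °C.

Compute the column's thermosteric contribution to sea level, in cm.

about 10.7 cm

Layer 1: α = (0.87 + 0.097×23)×10⁻⁴ = 3.101×10⁻⁴ K⁻¹
Layer 2: α = (0.87 + 0.097×2.2)×10⁻⁴ = 1.0834×10⁻⁴ K⁻¹
1.2 × 3.101×10⁻⁴ × 190 = 0.0707028 m
190–570 m: 380 × 0.88 × 1.0834×10⁻⁴ = 0.036228896 m
Δh = 0.0707028 + 0.036228896 = 0.106931696 m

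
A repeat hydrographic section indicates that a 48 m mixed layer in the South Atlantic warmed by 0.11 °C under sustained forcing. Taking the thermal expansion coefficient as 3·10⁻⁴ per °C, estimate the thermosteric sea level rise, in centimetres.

0.158 cm

Δh = αΔT·H = 3×10⁻⁴ × 0.11 × 48 = 0.001584 m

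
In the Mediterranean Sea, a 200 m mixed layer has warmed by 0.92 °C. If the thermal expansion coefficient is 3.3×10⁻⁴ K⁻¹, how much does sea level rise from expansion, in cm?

Δh = 6.07 cm

Δh = αΔT·H = 3.3×10⁻⁴ × 0.92 × 200 = 0.06072 m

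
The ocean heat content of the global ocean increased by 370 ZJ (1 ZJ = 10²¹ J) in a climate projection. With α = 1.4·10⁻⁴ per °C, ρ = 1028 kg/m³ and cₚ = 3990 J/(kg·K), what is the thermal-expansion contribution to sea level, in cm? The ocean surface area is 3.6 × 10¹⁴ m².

Per unit area: Q = 370×10²¹ / (3.6×10¹⁴) ≈ 1.028×10⁹ J/m²
Δh = αQ/(ρcₚ) = 1.4×10⁻⁴ × 1.028×10⁹ / (1028 × 3990) ≈ 0.035088 m

3.5 cm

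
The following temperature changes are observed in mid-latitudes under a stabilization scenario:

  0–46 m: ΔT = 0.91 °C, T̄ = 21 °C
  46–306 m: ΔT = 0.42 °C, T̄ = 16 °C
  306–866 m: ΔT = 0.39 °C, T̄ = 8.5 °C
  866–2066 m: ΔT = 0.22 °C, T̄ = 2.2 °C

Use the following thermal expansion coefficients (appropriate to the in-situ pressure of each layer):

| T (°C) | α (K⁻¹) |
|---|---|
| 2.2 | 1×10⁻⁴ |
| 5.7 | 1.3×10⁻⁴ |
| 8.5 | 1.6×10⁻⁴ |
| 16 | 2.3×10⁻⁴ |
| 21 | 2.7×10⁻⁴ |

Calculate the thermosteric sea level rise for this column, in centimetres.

9.78 cm

Layer 1 at 21 °C → α = 2.7×10⁻⁴ K⁻¹
Layer 2 at 16 °C → α = 2.3×10⁻⁴ K⁻¹
Layer 3 at 8.5 °C → α = 1.6×10⁻⁴ K⁻¹
Layer 4 at 2.2 °C → α = 1×10⁻⁴ K⁻¹
46 × 0.91 × 2.7×10⁻⁴ = 0.0113022 m
Layer 2: 0.42 × 260 × 2.3×10⁻⁴ = 0.025116 m
306–866 m: 0.39 × 560 × 1.6×10⁻⁴ = 0.034944 m
866–2066 m: 1×10⁻⁴ × 0.22 × 1200 = 0.02640 m
Δh = 0.0113022 + 0.025116 + 0.034944 + 0.02640 = 0.0977622 m ≈ 9.78 cm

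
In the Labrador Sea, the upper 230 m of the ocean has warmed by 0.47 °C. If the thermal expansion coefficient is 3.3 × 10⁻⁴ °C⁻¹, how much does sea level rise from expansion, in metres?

Δh = αΔT·H = 3.3×10⁻⁴ × 0.47 × 230 = 0.035673 m

0.0357 m of thermosteric rise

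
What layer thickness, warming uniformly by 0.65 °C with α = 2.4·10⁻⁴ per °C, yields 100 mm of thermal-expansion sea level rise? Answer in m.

about 641 m

H = Δh/(αΔT) = 0.1 / (2.4×10⁻⁴ × 0.65) ≈ 641.0 m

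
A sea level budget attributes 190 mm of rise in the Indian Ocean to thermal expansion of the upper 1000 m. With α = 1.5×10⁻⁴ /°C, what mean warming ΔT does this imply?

about 1.27 K

ΔT = Δh/(αH) = 0.19 / (1.5×10⁻⁴ × 1000) ≈ 1.267 K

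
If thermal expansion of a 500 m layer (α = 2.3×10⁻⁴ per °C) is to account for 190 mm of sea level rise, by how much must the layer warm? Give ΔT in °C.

1.65 °C

ΔT = Δh/(αH) = 0.19 / (2.3×10⁻⁴ × 500) ≈ 1.652 °C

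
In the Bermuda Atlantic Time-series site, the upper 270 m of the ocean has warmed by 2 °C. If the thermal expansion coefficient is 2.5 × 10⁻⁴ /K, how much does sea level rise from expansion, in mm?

Δh ≈ 140 mm

Δh = αΔT·H = 2.5×10⁻⁴ × 2 × 270 = 0.13500 m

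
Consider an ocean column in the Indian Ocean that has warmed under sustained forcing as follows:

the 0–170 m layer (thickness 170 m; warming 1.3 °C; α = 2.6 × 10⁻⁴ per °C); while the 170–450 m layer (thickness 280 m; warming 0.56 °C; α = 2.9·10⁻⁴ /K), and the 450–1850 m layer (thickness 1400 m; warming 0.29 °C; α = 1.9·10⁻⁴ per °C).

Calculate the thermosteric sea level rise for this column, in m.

Δh ≈ 0.180 m

0–170 m: 170 × 2.6×10⁻⁴ × 1.3 = 0.05746 m
Layer 2: 0.56 × 2.9×10⁻⁴ × 280 = 0.045472 m
Layer 3: 1.9×10⁻⁴ × 0.29 × 1400 = 0.07714 m
Δh = 0.05746 + 0.045472 + 0.07714 = 0.180072 m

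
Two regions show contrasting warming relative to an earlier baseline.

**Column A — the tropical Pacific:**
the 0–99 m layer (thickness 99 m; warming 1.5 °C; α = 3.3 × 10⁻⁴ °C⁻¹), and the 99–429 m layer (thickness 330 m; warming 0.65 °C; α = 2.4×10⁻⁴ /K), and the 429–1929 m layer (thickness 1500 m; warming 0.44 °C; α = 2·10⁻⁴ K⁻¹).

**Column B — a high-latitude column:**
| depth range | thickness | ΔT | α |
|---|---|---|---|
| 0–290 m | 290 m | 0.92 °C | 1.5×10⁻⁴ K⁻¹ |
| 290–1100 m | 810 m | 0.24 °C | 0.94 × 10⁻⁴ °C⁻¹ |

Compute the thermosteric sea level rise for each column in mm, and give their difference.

A 0–99 m: 1.5 × 99 × 3.3×10⁻⁴ = 0.049005 m
A 2.4×10⁻⁴ × 330 × 0.65 = 0.05148 m
A Layer 3: 1500 × 2×10⁻⁴ × 0.44 = 0.13200 m
A total: 0.232485 m
B 0–290 m: 1.5×10⁻⁴ × 0.92 × 290 = 0.04002 m
B 0.24 × 810 × 0.94×10⁻⁴ = 0.0182736 m
B total: 0.0582936 m
Difference: 0.232485 − 0.0582936 = 0.1741914 m

Δh_A ≈ 232 mm, Δh_B ≈ 58.3 mm; difference ≈ 174 mm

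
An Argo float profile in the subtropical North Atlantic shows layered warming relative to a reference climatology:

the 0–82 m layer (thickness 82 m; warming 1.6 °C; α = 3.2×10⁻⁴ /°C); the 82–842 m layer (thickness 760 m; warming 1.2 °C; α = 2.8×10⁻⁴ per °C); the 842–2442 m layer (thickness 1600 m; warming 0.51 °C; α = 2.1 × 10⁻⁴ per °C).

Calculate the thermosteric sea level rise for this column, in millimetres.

Δh = 469 mm

1.6 × 82 × 3.2×10⁻⁴ = 0.041984 m
82–842 m: 2.8×10⁻⁴ × 1.2 × 760 = 0.25536 m
Layer 3: 1600 × 0.51 × 2.1×10⁻⁴ = 0.17136 m
Δh = 0.041984 + 0.25536 + 0.17136 = 0.468704 m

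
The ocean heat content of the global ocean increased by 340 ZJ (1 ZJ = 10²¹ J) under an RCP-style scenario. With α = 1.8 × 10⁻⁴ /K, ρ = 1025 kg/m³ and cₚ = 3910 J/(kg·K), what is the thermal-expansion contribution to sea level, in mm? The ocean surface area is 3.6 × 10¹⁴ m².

Per unit area: Q = 340×10²¹ / (3.6×10¹⁴) ≈ 9.444×10⁸ J/m²
Δh = αQ/(ρcₚ) = 1.8×10⁻⁴ × 9.444×10⁸ / (1025 × 3910) ≈ 0.042416 m

about 42.4 mm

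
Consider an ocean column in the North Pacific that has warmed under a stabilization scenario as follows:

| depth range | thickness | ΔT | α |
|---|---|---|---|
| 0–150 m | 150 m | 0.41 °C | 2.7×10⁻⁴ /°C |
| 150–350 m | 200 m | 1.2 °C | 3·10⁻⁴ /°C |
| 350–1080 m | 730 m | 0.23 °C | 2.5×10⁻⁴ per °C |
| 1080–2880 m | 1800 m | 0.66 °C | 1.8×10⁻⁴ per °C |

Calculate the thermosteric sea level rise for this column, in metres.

150 × 0.41 × 2.7×10⁻⁴ = 0.016605 m
150–350 m: 1.2 × 3×10⁻⁴ × 200 = 0.07200 m
350–1080 m: 0.23 × 730 × 2.5×10⁻⁴ = 0.041975 m
1080–2880 m: 1.8×10⁻⁴ × 0.66 × 1800 = 0.21384 m
Δh = 0.016605 + 0.07200 + 0.041975 + 0.21384 = 0.34442 m

0.34 m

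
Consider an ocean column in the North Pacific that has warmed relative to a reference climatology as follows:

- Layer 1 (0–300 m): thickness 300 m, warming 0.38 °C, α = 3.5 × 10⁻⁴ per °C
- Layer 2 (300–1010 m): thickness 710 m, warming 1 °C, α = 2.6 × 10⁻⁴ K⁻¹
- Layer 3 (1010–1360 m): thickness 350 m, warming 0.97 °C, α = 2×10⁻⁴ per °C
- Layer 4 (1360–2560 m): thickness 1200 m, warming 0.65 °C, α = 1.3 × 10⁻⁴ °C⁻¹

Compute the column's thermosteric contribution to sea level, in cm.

Layer 1: 300 × 3.5×10⁻⁴ × 0.38 = 0.03990 m
Layer 2: 710 × 1 × 2.6×10⁻⁴ = 0.18460 m
2×10⁻⁴ × 350 × 0.97 = 0.06790 m
1.3×10⁻⁴ × 1200 × 0.65 = 0.10140 m
Δh = 0.03990 + 0.18460 + 0.06790 + 0.10140 = 0.39380 m ≈ 39 cm

Δh ≈ 39 cm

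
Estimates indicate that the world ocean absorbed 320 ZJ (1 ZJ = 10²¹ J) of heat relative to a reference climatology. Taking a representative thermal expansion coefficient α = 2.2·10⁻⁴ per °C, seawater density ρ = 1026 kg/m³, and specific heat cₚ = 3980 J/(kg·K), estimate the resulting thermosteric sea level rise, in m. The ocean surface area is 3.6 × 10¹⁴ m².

about 0.0479 m

Per unit area: Q = 320×10²¹ / (3.6×10¹⁴) ≈ 8.889×10⁸ J/m²
Δh = αQ/(ρcₚ) = 2.2×10⁻⁴ × 8.889×10⁸ / (1026 × 3980) ≈ 0.04789 m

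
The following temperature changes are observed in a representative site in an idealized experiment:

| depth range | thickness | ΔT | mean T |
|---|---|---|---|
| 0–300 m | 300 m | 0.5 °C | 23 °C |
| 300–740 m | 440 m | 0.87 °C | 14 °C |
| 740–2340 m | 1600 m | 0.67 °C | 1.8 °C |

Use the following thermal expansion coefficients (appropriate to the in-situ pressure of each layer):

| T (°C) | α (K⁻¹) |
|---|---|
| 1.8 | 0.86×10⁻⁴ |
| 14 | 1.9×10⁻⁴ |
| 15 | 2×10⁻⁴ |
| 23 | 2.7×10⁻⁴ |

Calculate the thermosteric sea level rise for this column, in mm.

Layer 1 at 23 °C → α = 2.7×10⁻⁴ K⁻¹
Layer 2 at 14 °C → α = 1.9×10⁻⁴ K⁻¹
Layer 3 at 1.8 °C → α = 0.86×10⁻⁴ K⁻¹
300 × 2.7×10⁻⁴ × 0.5 = 0.04050 m
300–740 m: 0.87 × 1.9×10⁻⁴ × 440 = 0.072732 m
0.67 × 1600 × 0.86×10⁻⁴ = 0.092192 m
Δh = 0.04050 + 0.072732 + 0.092192 = 0.205424 m

205 mm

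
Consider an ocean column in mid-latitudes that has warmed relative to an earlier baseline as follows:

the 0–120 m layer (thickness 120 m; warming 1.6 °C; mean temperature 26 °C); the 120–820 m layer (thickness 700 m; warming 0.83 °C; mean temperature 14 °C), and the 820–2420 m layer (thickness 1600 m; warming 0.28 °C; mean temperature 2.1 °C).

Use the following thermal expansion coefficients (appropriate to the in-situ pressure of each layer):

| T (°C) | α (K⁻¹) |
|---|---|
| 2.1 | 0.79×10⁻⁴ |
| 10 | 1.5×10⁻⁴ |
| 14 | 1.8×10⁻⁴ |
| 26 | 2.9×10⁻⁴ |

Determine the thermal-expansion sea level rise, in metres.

about 0.196 m

Layer 1 at 26 °C → α = 2.9×10⁻⁴ K⁻¹
Layer 2 at 14 °C → α = 1.8×10⁻⁴ K⁻¹
Layer 3 at 2.1 °C → α = 0.79×10⁻⁴ K⁻¹
1.6 × 2.9×10⁻⁴ × 120 = 0.05568 m
120–820 m: 700 × 0.83 × 1.8×10⁻⁴ = 0.10458 m
Layer 3: 0.79×10⁻⁴ × 0.28 × 1600 = 0.035392 m
Δh = 0.05568 + 0.10458 + 0.035392 = 0.195652 m ≈ 0.196 m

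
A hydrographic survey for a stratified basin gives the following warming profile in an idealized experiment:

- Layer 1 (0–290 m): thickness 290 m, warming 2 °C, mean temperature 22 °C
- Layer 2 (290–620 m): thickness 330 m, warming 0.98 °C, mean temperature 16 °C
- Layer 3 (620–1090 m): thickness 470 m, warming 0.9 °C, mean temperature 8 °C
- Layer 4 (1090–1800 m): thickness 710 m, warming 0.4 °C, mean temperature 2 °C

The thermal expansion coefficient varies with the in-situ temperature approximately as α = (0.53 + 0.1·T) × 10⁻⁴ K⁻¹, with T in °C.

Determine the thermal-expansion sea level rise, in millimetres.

Layer 1: α = (0.53 + 0.1×22)×10⁻⁴ = 2.73×10⁻⁴ K⁻¹
Layer 2: α = (0.53 + 0.1×16)×10⁻⁴ = 2.13×10⁻⁴ K⁻¹
Layer 3: α = (0.53 + 0.1×8)×10⁻⁴ = 1.33×10⁻⁴ K⁻¹
Layer 4: α = (0.53 + 0.1×2)×10⁻⁴ = 0.73×10⁻⁴ K⁻¹
2.73×10⁻⁴ × 2 × 290 = 0.15834 m
330 × 0.98 × 2.13×10⁻⁴ = 0.0688842 m
Layer 3: 0.9 × 1.33×10⁻⁴ × 470 = 0.056259 m
Layer 4: 0.73×10⁻⁴ × 0.4 × 710 = 0.020732 m
Δh = 0.15834 + 0.0688842 + 0.056259 + 0.020732 = 0.3042152 m ≈ 300 mm

Δh = 300 mm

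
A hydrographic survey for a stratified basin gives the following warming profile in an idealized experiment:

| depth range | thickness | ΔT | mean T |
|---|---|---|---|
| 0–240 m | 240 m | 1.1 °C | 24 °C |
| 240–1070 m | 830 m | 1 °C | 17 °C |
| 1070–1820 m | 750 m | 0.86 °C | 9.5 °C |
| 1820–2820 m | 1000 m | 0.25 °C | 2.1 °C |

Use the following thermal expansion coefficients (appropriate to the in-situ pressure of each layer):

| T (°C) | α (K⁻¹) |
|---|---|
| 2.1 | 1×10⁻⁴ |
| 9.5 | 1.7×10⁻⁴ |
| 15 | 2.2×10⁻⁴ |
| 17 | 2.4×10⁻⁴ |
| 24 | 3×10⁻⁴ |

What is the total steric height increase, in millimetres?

Layer 1 at 24 °C → α = 3×10⁻⁴ K⁻¹
Layer 2 at 17 °C → α = 2.4×10⁻⁴ K⁻¹
Layer 3 at 9.5 °C → α = 1.7×10⁻⁴ K⁻¹
Layer 4 at 2.1 °C → α = 1×10⁻⁴ K⁻¹
1.1 × 240 × 3×10⁻⁴ = 0.07920 m
Layer 2: 1 × 830 × 2.4×10⁻⁴ = 0.19920 m
Layer 3: 0.86 × 1.7×10⁻⁴ × 750 = 0.10965 m
Layer 4: 0.25 × 1×10⁻⁴ × 1000 = 0.02500 m
Δh = 0.07920 + 0.19920 + 0.10965 + 0.02500 = 0.41305 m ≈ 410 mm

410 mm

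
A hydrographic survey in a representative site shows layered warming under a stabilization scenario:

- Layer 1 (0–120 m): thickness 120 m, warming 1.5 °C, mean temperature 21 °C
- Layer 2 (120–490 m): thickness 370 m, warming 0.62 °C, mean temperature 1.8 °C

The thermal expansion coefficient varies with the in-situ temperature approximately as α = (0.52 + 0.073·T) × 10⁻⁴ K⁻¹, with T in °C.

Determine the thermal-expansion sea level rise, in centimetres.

5.19 cm of thermosteric rise

Layer 1: α = (0.52 + 0.073×21)×10⁻⁴ = 2.053×10⁻⁴ K⁻¹
Layer 2: α = (0.52 + 0.073×1.8)×10⁻⁴ = 0.6514×10⁻⁴ K⁻¹
0–120 m: 2.053×10⁻⁴ × 120 × 1.5 = 0.036954 m
0.6514×10⁻⁴ × 370 × 0.62 = 0.014943116 m
Δh = 0.036954 + 0.014943116 = 0.051897116 m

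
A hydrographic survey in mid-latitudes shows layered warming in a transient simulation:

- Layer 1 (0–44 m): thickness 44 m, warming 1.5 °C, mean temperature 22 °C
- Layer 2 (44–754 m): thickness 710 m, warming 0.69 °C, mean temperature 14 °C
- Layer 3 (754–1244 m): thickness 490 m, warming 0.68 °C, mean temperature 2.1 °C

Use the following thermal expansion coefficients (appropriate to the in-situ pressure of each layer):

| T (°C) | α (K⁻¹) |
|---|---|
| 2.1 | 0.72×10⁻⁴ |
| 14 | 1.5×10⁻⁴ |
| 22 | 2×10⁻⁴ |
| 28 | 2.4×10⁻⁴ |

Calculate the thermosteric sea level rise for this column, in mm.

Δh ≈ 111 mm

Layer 1 at 22 °C → α = 2×10⁻⁴ K⁻¹
Layer 2 at 14 °C → α = 1.5×10⁻⁴ K⁻¹
Layer 3 at 2.1 °C → α = 0.72×10⁻⁴ K⁻¹
0–44 m: 2×10⁻⁴ × 44 × 1.5 = 0.01320 m
Layer 2: 1.5×10⁻⁴ × 710 × 0.69 = 0.073485 m
754–1244 m: 490 × 0.72×10⁻⁴ × 0.68 = 0.0239904 m
Δh = 0.01320 + 0.073485 + 0.0239904 = 0.1106754 m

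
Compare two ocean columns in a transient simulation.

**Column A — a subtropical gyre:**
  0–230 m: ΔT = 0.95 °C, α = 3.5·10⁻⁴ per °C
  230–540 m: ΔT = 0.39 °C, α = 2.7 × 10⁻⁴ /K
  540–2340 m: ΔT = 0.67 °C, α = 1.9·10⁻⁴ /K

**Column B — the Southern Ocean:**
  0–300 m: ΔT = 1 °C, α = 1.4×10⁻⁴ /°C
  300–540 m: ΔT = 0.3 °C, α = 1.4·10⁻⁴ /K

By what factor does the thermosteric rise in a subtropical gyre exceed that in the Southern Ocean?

A Layer 1: 3.5×10⁻⁴ × 230 × 0.95 = 0.076475 m
A Layer 2: 310 × 0.39 × 2.7×10⁻⁴ = 0.032643 m
A Layer 3: 1.9×10⁻⁴ × 0.67 × 1800 = 0.22914 m
A total: 0.338258 m
B 0–300 m: 1.4×10⁻⁴ × 1 × 300 = 0.04200 m
B 300–540 m: 0.3 × 240 × 1.4×10⁻⁴ = 0.01008 m
B total: 0.05208 m
Ratio: 0.338258 / 0.05208 ≈ 6.495

≈ 6.5×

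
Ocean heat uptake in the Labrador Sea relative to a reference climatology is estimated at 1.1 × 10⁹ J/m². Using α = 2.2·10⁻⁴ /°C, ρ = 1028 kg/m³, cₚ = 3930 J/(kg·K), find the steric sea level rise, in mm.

Δh = αQ/(ρcₚ) = 2.2×10⁻⁴ × 1.1×10⁹ / (1028 × 3930) ≈ 0.05990 m

59.9 mm of thermosteric rise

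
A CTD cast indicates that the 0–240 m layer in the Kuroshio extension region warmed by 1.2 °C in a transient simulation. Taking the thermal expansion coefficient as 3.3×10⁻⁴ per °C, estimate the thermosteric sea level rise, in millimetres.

Δh ≈ 95 mm

Δh = αΔT·H = 3.3×10⁻⁴ × 1.2 × 240 = 0.09504 m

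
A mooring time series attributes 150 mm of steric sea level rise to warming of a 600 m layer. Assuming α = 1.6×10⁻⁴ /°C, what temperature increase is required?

1.56 °C

ΔT = Δh/(αH) = 0.15 / (1.6×10⁻⁴ × 600) ≈ 1.563 °C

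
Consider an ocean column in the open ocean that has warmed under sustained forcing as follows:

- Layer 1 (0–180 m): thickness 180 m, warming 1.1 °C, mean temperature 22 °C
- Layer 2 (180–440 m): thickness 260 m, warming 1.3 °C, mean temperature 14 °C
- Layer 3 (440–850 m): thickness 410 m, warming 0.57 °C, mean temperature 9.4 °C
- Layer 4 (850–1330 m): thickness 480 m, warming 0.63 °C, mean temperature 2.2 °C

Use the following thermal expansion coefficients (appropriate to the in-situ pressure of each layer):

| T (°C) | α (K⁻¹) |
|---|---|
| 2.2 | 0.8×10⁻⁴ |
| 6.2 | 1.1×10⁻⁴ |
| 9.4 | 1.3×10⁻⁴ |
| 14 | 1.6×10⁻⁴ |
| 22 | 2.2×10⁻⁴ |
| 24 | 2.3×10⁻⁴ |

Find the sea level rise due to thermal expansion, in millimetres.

152 mm

Layer 1 at 22 °C → α = 2.2×10⁻⁴ K⁻¹
Layer 2 at 14 °C → α = 1.6×10⁻⁴ K⁻¹
Layer 3 at 9.4 °C → α = 1.3×10⁻⁴ K⁻¹
Layer 4 at 2.2 °C → α = 0.8×10⁻⁴ K⁻¹
0–180 m: 2.2×10⁻⁴ × 1.1 × 180 = 0.04356 m
180–440 m: 260 × 1.6×10⁻⁴ × 1.3 = 0.05408 m
Layer 3: 410 × 0.57 × 1.3×10⁻⁴ = 0.030381 m
850–1330 m: 480 × 0.8×10⁻⁴ × 0.63 = 0.024192 m
Δh = 0.04356 + 0.05408 + 0.030381 + 0.024192 = 0.152213 m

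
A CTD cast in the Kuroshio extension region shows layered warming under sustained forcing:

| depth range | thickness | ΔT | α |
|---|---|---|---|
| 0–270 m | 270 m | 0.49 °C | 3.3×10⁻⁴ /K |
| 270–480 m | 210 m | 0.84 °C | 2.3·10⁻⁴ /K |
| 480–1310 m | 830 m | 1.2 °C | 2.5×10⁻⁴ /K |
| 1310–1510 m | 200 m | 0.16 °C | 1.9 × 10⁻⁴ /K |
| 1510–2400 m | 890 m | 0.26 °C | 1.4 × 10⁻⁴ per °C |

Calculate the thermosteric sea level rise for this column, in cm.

Δh = 37 cm

3.3×10⁻⁴ × 270 × 0.49 = 0.043659 m
270–480 m: 210 × 2.3×10⁻⁴ × 0.84 = 0.040572 m
1.2 × 2.5×10⁻⁴ × 830 = 0.24900 m
1.9×10⁻⁴ × 200 × 0.16 = 0.00608 m
1510–2400 m: 0.26 × 1.4×10⁻⁴ × 890 = 0.032396 m
Δh = 0.043659 + 0.040572 + 0.24900 + 0.00608 + 0.032396 = 0.371707 m ≈ 37 cm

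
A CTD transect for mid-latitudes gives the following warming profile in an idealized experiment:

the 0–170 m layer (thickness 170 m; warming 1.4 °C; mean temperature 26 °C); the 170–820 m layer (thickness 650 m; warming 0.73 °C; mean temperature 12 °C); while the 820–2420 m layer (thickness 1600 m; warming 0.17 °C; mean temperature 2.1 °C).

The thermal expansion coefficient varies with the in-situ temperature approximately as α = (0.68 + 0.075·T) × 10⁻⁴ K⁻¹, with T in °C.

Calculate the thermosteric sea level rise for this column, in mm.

Layer 1: α = (0.68 + 0.075×26)×10⁻⁴ = 2.63×10⁻⁴ K⁻¹
Layer 2: α = (0.68 + 0.075×12)×10⁻⁴ = 1.58×10⁻⁴ K⁻¹
Layer 3: α = (0.68 + 0.075×2.1)×10⁻⁴ = 0.8375×10⁻⁴ K⁻¹
Layer 1: 2.63×10⁻⁴ × 1.4 × 170 = 0.062594 m
170–820 m: 1.58×10⁻⁴ × 0.73 × 650 = 0.074971 m
820–2420 m: 1600 × 0.17 × 0.8375×10⁻⁴ = 0.02278 m
Δh = 0.062594 + 0.074971 + 0.02278 = 0.160345 m

160 mm of thermosteric rise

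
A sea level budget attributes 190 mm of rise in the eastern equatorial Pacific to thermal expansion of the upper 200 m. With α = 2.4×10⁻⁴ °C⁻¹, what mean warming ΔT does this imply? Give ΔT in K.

about 4.0 K

ΔT = Δh/(αH) = 0.19 / (2.4×10⁻⁴ × 200) ≈ 3.958 K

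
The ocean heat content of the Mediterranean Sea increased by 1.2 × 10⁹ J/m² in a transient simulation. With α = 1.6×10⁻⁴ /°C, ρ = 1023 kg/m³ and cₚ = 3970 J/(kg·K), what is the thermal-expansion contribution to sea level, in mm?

Δh ≈ 47.3 mm

Δh = αQ/(ρcₚ) = 1.6×10⁻⁴ × 1.2×10⁹ / (1023 × 3970) ≈ 0.047275 m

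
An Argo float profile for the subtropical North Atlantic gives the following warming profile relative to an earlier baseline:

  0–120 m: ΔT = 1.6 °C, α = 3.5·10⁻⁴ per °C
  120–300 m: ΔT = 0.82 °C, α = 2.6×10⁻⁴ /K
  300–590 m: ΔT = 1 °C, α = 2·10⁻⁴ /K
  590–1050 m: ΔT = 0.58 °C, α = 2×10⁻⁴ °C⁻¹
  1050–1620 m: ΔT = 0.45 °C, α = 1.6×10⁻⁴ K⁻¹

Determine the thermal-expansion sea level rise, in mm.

Layer 1: 120 × 1.6 × 3.5×10⁻⁴ = 0.06720 m
0.82 × 180 × 2.6×10⁻⁴ = 0.038376 m
1 × 290 × 2×10⁻⁴ = 0.05800 m
460 × 2×10⁻⁴ × 0.58 = 0.05336 m
0.45 × 1.6×10⁻⁴ × 570 = 0.04104 m
Δh = 0.06720 + 0.038376 + 0.05800 + 0.05336 + 0.04104 = 0.257976 m ≈ 260 mm

260 mm of thermosteric rise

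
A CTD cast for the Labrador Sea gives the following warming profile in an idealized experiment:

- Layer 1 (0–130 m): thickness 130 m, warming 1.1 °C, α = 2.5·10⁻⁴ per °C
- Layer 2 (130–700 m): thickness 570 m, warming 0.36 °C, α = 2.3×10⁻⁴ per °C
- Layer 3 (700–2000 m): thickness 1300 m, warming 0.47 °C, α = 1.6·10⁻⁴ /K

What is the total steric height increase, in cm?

Δh ≈ 18.1 cm

130 × 1.1 × 2.5×10⁻⁴ = 0.03575 m
130–700 m: 0.36 × 570 × 2.3×10⁻⁴ = 0.047196 m
Layer 3: 1.6×10⁻⁴ × 0.47 × 1300 = 0.09776 m
Δh = 0.03575 + 0.047196 + 0.09776 = 0.180706 m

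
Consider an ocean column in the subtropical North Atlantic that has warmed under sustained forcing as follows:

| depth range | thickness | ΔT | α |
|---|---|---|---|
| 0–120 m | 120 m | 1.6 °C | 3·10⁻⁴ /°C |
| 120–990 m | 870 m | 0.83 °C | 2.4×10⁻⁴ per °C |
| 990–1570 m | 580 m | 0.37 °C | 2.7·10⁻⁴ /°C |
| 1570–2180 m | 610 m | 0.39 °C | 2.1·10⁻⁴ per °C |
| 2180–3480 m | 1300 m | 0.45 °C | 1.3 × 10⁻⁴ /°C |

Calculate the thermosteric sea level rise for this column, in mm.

about 415 mm

Layer 1: 3×10⁻⁴ × 1.6 × 120 = 0.05760 m
0.83 × 870 × 2.4×10⁻⁴ = 0.173304 m
580 × 0.37 × 2.7×10⁻⁴ = 0.057942 m
0.39 × 2.1×10⁻⁴ × 610 = 0.049959 m
2180–3480 m: 0.45 × 1.3×10⁻⁴ × 1300 = 0.07605 m
Δh = 0.05760 + 0.173304 + 0.057942 + 0.049959 + 0.07605 = 0.414855 m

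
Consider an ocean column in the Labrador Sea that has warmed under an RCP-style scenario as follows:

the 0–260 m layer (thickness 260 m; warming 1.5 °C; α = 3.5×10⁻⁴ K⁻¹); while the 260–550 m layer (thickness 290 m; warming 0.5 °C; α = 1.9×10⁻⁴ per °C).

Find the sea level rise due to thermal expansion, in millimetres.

Layer 1: 3.5×10⁻⁴ × 1.5 × 260 = 0.13650 m
1.9×10⁻⁴ × 290 × 0.5 = 0.02755 m
Δh = 0.13650 + 0.02755 = 0.16405 m ≈ 160 mm

about 160 mm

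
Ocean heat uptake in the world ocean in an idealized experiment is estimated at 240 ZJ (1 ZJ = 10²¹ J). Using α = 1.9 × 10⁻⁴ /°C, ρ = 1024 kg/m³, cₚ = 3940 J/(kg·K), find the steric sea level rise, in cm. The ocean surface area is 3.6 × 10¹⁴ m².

about 3.14 cm

Per unit area: Q = 240×10²¹ / (3.6×10¹⁴) ≈ 6.667×10⁸ J/m²
Δh = αQ/(ρcₚ) = 1.9×10⁻⁴ × 6.667×10⁸ / (1024 × 3940) ≈ 0.031397 m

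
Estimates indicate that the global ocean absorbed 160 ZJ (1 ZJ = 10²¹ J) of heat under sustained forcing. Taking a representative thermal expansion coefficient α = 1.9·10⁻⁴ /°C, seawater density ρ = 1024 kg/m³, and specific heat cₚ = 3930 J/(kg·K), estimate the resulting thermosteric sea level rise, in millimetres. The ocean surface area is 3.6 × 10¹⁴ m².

Δh = 21.0 mm

Per unit area: Q = 160×10²¹ / (3.6×10¹⁴) ≈ 4.444×10⁸ J/m²
Δh = αQ/(ρcₚ) = 1.9×10⁻⁴ × 4.444×10⁸ / (1024 × 3930) ≈ 0.020981 m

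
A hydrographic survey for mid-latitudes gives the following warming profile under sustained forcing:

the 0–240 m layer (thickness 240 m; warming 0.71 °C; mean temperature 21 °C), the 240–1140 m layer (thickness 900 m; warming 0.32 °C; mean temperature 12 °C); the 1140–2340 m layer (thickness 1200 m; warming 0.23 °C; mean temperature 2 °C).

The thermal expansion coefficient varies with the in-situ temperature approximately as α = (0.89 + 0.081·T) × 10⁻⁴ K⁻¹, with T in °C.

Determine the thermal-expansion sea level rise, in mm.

Δh = 127 mm

Layer 1: α = (0.89 + 0.081×21)×10⁻⁴ = 2.591×10⁻⁴ K⁻¹
Layer 2: α = (0.89 + 0.081×12)×10⁻⁴ = 1.862×10⁻⁴ K⁻¹
Layer 3: α = (0.89 + 0.081×2)×10⁻⁴ = 1.052×10⁻⁴ K⁻¹
0–240 m: 240 × 2.591×10⁻⁴ × 0.71 = 0.04415064 m
Layer 2: 0.32 × 1.862×10⁻⁴ × 900 = 0.0536256 m
1.052×10⁻⁴ × 0.23 × 1200 = 0.0290352 m
Δh = 0.04415064 + 0.0536256 + 0.0290352 = 0.12681144 m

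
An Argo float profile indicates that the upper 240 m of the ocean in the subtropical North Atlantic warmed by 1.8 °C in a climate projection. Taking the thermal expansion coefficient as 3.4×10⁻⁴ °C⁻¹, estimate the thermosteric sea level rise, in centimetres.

15 cm of thermosteric rise

Δh = αΔT·H = 3.4×10⁻⁴ × 1.8 × 240 = 0.14688 m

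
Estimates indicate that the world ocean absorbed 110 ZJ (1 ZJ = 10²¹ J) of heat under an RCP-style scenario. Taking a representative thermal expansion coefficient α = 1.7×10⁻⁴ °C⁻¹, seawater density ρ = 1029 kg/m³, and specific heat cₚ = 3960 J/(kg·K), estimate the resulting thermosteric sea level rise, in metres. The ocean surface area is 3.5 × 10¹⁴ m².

about 0.0131 m

Per unit area: Q = 110×10²¹ / (3.5×10¹⁴) ≈ 3.143×10⁸ J/m²
Δh = αQ/(ρcₚ) = 1.7×10⁻⁴ × 3.143×10⁸ / (1029 × 3960) ≈ 0.013112 m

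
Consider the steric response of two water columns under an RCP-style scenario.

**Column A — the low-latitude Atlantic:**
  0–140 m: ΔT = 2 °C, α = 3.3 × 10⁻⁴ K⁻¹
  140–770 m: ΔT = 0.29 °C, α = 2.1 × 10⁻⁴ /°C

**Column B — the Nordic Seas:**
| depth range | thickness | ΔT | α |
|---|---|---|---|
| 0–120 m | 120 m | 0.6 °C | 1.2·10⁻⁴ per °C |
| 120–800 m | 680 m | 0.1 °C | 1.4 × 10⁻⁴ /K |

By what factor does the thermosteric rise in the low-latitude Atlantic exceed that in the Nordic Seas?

≈ 7.2×

A 3.3×10⁻⁴ × 2 × 140 = 0.09240 m
A 140–770 m: 630 × 2.1×10⁻⁴ × 0.29 = 0.038367 m
A total: 0.130767 m
B 0–120 m: 0.6 × 1.2×10⁻⁴ × 120 = 0.00864 m
B 1.4×10⁻⁴ × 680 × 0.1 = 0.00952 m
B total: 0.01816 m
Ratio: 0.130767 / 0.01816 ≈ 7.201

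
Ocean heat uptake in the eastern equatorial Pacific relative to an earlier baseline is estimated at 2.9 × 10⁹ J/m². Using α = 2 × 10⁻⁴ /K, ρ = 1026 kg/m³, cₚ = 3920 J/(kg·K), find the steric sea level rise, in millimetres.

144 mm of thermosteric rise

Δh = αQ/(ρcₚ) = 2×10⁻⁴ × 2.9×10⁹ / (1026 × 3920) ≈ 0.14421 m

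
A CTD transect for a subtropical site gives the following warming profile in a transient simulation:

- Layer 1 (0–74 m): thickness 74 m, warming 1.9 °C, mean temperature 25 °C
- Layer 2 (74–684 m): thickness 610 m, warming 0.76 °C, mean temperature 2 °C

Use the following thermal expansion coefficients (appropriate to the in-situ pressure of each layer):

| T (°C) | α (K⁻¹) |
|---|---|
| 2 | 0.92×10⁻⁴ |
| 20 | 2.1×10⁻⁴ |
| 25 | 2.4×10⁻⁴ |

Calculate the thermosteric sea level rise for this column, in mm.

Layer 1 at 25 °C → α = 2.4×10⁻⁴ K⁻¹
Layer 2 at 2 °C → α = 0.92×10⁻⁴ K⁻¹
Layer 1: 74 × 2.4×10⁻⁴ × 1.9 = 0.033744 m
74–684 m: 0.92×10⁻⁴ × 0.76 × 610 = 0.0426512 m
Δh = 0.033744 + 0.0426512 = 0.0763952 m

about 76 mm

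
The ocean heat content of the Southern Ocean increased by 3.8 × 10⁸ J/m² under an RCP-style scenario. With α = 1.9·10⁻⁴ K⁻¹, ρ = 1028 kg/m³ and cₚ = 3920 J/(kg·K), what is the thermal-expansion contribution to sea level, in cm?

Δh = αQ/(ρcₚ) = 1.9×10⁻⁴ × 3.8×10⁸ / (1028 × 3920) ≈ 0.017917 m

1.79 cm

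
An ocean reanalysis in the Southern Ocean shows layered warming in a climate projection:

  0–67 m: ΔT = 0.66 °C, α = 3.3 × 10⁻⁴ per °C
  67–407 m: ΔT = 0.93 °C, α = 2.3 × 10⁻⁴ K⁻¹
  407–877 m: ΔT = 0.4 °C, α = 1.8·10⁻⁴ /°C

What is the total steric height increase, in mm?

0–67 m: 67 × 0.66 × 3.3×10⁻⁴ = 0.0145926 m
Layer 2: 340 × 0.93 × 2.3×10⁻⁴ = 0.072726 m
407–877 m: 0.4 × 1.8×10⁻⁴ × 470 = 0.03384 m
Δh = 0.0145926 + 0.072726 + 0.03384 = 0.1211586 m

121 mm of thermosteric rise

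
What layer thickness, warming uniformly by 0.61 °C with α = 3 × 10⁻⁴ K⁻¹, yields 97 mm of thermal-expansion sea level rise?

H = Δh/(αΔT) = 0.097 / (3×10⁻⁴ × 0.61) ≈ 530.1 m

H ≈ 530 m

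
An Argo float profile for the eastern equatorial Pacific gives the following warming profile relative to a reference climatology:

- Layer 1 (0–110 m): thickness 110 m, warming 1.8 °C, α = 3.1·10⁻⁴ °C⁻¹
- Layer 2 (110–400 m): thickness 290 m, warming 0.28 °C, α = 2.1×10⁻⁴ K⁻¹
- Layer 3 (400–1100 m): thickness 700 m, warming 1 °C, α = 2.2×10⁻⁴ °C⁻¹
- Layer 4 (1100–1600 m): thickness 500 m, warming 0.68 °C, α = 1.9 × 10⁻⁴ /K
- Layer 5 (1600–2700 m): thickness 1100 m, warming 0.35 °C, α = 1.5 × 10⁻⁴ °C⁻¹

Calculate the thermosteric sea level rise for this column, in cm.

Δh ≈ 35.5 cm

0–110 m: 3.1×10⁻⁴ × 110 × 1.8 = 0.06138 m
Layer 2: 0.28 × 2.1×10⁻⁴ × 290 = 0.017052 m
400–1100 m: 2.2×10⁻⁴ × 1 × 700 = 0.15400 m
1100–1600 m: 1.9×10⁻⁴ × 500 × 0.68 = 0.06460 m
1.5×10⁻⁴ × 0.35 × 1100 = 0.05775 m
Δh = 0.06138 + 0.017052 + 0.15400 + 0.06460 + 0.05775 = 0.354782 m ≈ 35.5 cm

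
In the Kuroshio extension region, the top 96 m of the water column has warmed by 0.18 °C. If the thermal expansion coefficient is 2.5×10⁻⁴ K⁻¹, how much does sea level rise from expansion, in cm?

Δh = αΔT·H = 2.5×10⁻⁴ × 0.18 × 96 = 0.00432 m

Δh ≈ 0.43 cm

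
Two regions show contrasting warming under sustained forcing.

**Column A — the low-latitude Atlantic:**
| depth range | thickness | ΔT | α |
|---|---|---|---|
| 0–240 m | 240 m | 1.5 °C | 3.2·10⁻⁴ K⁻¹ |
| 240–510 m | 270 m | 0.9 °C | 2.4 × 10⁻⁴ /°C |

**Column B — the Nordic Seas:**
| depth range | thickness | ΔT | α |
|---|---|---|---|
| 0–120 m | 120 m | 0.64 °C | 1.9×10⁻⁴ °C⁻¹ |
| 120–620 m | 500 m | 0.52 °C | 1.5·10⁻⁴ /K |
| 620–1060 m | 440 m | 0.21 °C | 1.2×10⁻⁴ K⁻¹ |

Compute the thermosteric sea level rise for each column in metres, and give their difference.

A 3.2×10⁻⁴ × 1.5 × 240 = 0.11520 m
A 240–510 m: 270 × 2.4×10⁻⁴ × 0.9 = 0.05832 m
A total: 0.17352 m
B Layer 1: 1.9×10⁻⁴ × 0.64 × 120 = 0.014592 m
B 120–620 m: 500 × 0.52 × 1.5×10⁻⁴ = 0.03900 m
B Layer 3: 440 × 0.21 × 1.2×10⁻⁴ = 0.011088 m
B total: 0.06468 m
Difference: 0.17352 − 0.06468 = 0.10884 m

Δh_A ≈ 0.174 m, Δh_B ≈ 0.0647 m; difference ≈ 0.109 m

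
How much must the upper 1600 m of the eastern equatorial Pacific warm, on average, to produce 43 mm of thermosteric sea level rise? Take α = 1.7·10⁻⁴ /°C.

ΔT = Δh/(αH) = 0.043 / (1.7×10⁻⁴ × 1600) ≈ 0.1581 °C

about 0.16 °C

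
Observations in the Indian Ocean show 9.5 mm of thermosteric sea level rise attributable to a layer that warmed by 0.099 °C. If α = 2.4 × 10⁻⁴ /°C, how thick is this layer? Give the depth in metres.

about 400 m

H = Δh/(αΔT) = 0.0095 / (2.4×10⁻⁴ × 0.099) ≈ 399.8 m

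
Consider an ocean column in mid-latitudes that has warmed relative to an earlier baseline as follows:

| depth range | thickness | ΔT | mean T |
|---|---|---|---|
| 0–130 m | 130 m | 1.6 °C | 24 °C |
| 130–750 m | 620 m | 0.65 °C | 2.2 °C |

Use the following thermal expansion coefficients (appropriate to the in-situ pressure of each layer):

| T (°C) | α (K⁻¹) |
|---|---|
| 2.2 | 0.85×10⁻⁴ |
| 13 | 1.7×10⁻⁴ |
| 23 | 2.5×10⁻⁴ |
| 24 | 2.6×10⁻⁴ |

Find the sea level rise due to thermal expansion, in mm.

Layer 1 at 24 °C → α = 2.6×10⁻⁴ K⁻¹
Layer 2 at 2.2 °C → α = 0.85×10⁻⁴ K⁻¹
Layer 1: 130 × 2.6×10⁻⁴ × 1.6 = 0.05408 m
Layer 2: 0.85×10⁻⁴ × 620 × 0.65 = 0.034255 m
Δh = 0.05408 + 0.034255 = 0.088335 m

about 88 mm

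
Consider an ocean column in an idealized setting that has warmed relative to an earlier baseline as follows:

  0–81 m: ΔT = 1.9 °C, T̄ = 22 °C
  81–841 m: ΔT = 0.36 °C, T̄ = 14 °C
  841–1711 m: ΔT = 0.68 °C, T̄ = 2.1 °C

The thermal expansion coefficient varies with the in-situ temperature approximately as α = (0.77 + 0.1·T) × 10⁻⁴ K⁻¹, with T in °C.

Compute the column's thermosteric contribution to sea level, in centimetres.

Δh = 16 cm

Layer 1: α = (0.77 + 0.1×22)×10⁻⁴ = 2.97×10⁻⁴ K⁻¹
Layer 2: α = (0.77 + 0.1×14)×10⁻⁴ = 2.17×10⁻⁴ K⁻¹
Layer 3: α = (0.77 + 0.1×2.1)×10⁻⁴ = 0.98×10⁻⁴ K⁻¹
0–81 m: 2.97×10⁻⁴ × 1.9 × 81 = 0.0457083 m
Layer 2: 760 × 2.17×10⁻⁴ × 0.36 = 0.0593712 m
Layer 3: 0.68 × 870 × 0.98×10⁻⁴ = 0.0579768 m
Δh = 0.0457083 + 0.0593712 + 0.0579768 = 0.1630563 m ≈ 16 cm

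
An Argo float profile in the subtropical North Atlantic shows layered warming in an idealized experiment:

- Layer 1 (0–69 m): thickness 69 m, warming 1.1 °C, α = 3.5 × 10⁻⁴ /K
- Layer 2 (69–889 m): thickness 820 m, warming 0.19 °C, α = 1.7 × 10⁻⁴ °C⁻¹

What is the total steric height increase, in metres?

Layer 1: 3.5×10⁻⁴ × 1.1 × 69 = 0.026565 m
Layer 2: 0.19 × 820 × 1.7×10⁻⁴ = 0.026486 m
Δh = 0.026565 + 0.026486 = 0.053051 m

0.0531 m of thermosteric rise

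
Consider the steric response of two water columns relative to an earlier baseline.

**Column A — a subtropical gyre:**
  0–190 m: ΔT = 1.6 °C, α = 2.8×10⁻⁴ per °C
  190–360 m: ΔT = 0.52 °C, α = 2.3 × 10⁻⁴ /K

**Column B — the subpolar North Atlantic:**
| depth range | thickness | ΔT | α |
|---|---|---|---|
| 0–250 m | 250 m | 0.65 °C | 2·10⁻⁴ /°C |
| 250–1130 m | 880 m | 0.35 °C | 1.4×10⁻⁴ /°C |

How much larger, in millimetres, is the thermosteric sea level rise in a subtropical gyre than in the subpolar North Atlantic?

A 1.6 × 190 × 2.8×10⁻⁴ = 0.08512 m
A 190–360 m: 2.3×10⁻⁴ × 170 × 0.52 = 0.020332 m
A total: 0.105452 m
B 0–250 m: 0.65 × 250 × 2×10⁻⁴ = 0.03250 m
B Layer 2: 1.4×10⁻⁴ × 880 × 0.35 = 0.04312 m
B total: 0.07562 m
Difference: 0.105452 − 0.07562 = 0.029832 m

29.8 mm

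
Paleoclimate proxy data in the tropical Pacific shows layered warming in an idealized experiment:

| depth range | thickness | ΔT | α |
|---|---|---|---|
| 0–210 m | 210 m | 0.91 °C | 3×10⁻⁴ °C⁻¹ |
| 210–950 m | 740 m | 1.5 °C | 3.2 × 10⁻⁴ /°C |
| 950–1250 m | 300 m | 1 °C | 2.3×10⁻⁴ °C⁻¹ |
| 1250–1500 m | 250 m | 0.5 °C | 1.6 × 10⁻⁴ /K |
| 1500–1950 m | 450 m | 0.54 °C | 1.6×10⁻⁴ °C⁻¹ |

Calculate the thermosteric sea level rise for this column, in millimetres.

0.91 × 3×10⁻⁴ × 210 = 0.05733 m
740 × 1.5 × 3.2×10⁻⁴ = 0.35520 m
950–1250 m: 1 × 300 × 2.3×10⁻⁴ = 0.06900 m
Layer 4: 0.5 × 250 × 1.6×10⁻⁴ = 0.02000 m
Layer 5: 0.54 × 1.6×10⁻⁴ × 450 = 0.03888 m
Δh = 0.05733 + 0.35520 + 0.06900 + 0.02000 + 0.03888 = 0.54041 m

Δh = 540 mm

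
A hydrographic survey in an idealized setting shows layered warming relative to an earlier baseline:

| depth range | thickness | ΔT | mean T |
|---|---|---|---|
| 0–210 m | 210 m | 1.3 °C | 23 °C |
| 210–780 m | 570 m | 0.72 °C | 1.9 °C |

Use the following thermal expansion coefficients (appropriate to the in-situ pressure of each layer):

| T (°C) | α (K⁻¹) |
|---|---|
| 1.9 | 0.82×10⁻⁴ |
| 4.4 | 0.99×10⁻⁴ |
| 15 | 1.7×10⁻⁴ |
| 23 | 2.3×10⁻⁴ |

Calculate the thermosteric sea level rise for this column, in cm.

Δh ≈ 9.64 cm

Layer 1 at 23 °C → α = 2.3×10⁻⁴ K⁻¹
Layer 2 at 1.9 °C → α = 0.82×10⁻⁴ K⁻¹
Layer 1: 2.3×10⁻⁴ × 210 × 1.3 = 0.06279 m
Layer 2: 570 × 0.72 × 0.82×10⁻⁴ = 0.0336528 m
Δh = 0.06279 + 0.0336528 = 0.0964428 m ≈ 9.64 cm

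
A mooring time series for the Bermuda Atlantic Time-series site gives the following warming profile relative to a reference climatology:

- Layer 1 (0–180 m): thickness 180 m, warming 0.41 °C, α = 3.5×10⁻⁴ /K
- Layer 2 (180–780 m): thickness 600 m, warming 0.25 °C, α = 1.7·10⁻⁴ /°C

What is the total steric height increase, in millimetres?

Δh ≈ 51.3 mm

0–180 m: 0.41 × 3.5×10⁻⁴ × 180 = 0.02583 m
1.7×10⁻⁴ × 0.25 × 600 = 0.02550 m
Δh = 0.02583 + 0.02550 = 0.05133 m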